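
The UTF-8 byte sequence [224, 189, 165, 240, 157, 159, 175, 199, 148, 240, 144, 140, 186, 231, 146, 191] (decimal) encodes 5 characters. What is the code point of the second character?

Offset 0: leading byte 0xE0 = 11100000 → 3-byte char #1 = E0 BD A5.
Offset 3: leading byte 0xF0 = 11110000 → 4-byte char #2 = F0 9D 9F AF.
Leading byte 0xF0 = 11110000 matches 11110xxx → 4-byte sequence.
Byte 1: 0xF0 = 11110000, payload 000 (3 bits).
Byte 2: 0x9D = 10011101 (10xxxxxx ✓), payload 011101.
Byte 3: 0x9F = 10011111 (10xxxxxx ✓), payload 011111.
Byte 4: 0xAF = 10101111 (10xxxxxx ✓), payload 101111.
Concatenate: 000011101011111101111 = 0x1D7EF (21 bits → U+1D7EF).

U+1D7EF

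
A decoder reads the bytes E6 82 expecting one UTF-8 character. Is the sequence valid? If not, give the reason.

invalid (sequence truncated)

Leading byte 0xE6 = 11100110 → 3-byte form, but only 2 bytes are present.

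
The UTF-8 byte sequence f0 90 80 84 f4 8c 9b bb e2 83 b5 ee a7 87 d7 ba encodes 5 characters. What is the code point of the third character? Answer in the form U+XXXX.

U+20F5

Offset 0: leading byte 0xF0 = 11110000 → 4-byte char #1 = F0 90 80 84.
Offset 4: leading byte 0xF4 = 11110100 → 4-byte char #2 = F4 8C 9B BB.
Offset 8: leading byte 0xE2 = 11100010 → 3-byte char #3 = E2 83 B5.
Leading byte 0xE2 = 11100010 matches 1110xxxx → 3-byte sequence.
Byte 1: 0xE2 = 11100010, payload 0010 (4 bits).
Byte 2: 0x83 = 10000011 (10xxxxxx ✓), payload 000011.
Byte 3: 0xB5 = 10110101 (10xxxxxx ✓), payload 110101.
Concatenate: 0010000011110101 = 0x20F5 (16 bits → U+20F5).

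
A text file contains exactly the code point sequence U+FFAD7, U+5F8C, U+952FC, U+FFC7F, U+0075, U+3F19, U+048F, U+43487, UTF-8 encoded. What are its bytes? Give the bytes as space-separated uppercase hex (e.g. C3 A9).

F3 BF AB 97 E5 BE 8C F2 95 8B BC F3 BF B1 BF 75 E3 BC 99 D2 8F F1 83 92 87

U+FFAD7: 4-byte form → F3 BF AB 97.
U+5F8C: 3-byte form → E5 BE 8C.
U+952FC: 4-byte form → F2 95 8B BC.
U+FFC7F: 4-byte form → F3 BF B1 BF.
U+0075: 1-byte form → 75.
U+3F19: 3-byte form → E3 BC 99.
U+048F: 2-byte form → D2 8F.
U+43487: 4-byte form → F1 83 92 87.
Concatenated (25 bytes): F3 BF AB 97 E5 BE 8C F2 95 8B BC F3 BF B1 BF 75 E3 BC 99 D2 8F F1 83 92 87.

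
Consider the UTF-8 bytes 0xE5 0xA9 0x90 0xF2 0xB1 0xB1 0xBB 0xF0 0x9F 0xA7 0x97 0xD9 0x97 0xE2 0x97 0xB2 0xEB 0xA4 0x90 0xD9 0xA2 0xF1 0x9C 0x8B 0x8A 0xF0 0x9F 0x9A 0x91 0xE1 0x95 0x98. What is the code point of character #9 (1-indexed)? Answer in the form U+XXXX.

U+1F691

Offset 0: leading byte 0xE5 = 11100101 → 3-byte char #1 = E5 A9 90.
Offset 3: leading byte 0xF2 = 11110010 → 4-byte char #2 = F2 B1 B1 BB.
Offset 7: leading byte 0xF0 = 11110000 → 4-byte char #3 = F0 9F A7 97.
Offset 11: leading byte 0xD9 = 11011001 → 2-byte char #4 = D9 97.
Offset 13: leading byte 0xE2 = 11100010 → 3-byte char #5 = E2 97 B2.
Offset 16: leading byte 0xEB = 11101011 → 3-byte char #6 = EB A4 90.
Offset 19: leading byte 0xD9 = 11011001 → 2-byte char #7 = D9 A2.
Offset 21: leading byte 0xF1 = 11110001 → 4-byte char #8 = F1 9C 8B 8A.
Offset 25: leading byte 0xF0 = 11110000 → 4-byte char #9 = F0 9F 9A 91.
Leading byte 0xF0 = 11110000 matches 11110xxx → 4-byte sequence.
Byte 1: 0xF0 = 11110000, payload 000 (3 bits).
Byte 2: 0x9F = 10011111 (10xxxxxx ✓), payload 011111.
Byte 3: 0x9A = 10011010 (10xxxxxx ✓), payload 011010.
Byte 4: 0x91 = 10010001 (10xxxxxx ✓), payload 010001.
Concatenate: 000011111011010010001 = 0x1F691 (21 bits → U+1F691).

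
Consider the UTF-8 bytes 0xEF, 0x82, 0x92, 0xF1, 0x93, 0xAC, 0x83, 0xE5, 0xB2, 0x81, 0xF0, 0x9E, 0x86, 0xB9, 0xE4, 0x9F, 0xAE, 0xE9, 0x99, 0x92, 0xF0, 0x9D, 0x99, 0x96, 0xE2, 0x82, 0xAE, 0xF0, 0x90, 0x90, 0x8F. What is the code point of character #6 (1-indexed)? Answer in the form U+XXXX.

Offset 0: leading byte 0xEF = 11101111 → 3-byte char #1 = EF 82 92.
Offset 3: leading byte 0xF1 = 11110001 → 4-byte char #2 = F1 93 AC 83.
Offset 7: leading byte 0xE5 = 11100101 → 3-byte char #3 = E5 B2 81.
Offset 10: leading byte 0xF0 = 11110000 → 4-byte char #4 = F0 9E 86 B9.
Offset 14: leading byte 0xE4 = 11100100 → 3-byte char #5 = E4 9F AE.
Offset 17: leading byte 0xE9 = 11101001 → 3-byte char #6 = E9 99 92.
Leading byte 0xE9 = 11101001 matches 1110xxxx → 3-byte sequence.
Byte 1: 0xE9 = 11101001, payload 1001 (4 bits).
Byte 2: 0x99 = 10011001 (10xxxxxx ✓), payload 011001.
Byte 3: 0x92 = 10010010 (10xxxxxx ✓), payload 010010.
Concatenate: 1001011001010010 = 0x9652 (16 bits → U+9652).

U+9652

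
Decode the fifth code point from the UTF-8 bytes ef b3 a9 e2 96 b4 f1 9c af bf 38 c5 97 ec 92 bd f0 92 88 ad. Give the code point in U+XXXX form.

Offset 0: leading byte 0xEF = 11101111 → 3-byte char #1 = EF B3 A9.
Offset 3: leading byte 0xE2 = 11100010 → 3-byte char #2 = E2 96 B4.
Offset 6: leading byte 0xF1 = 11110001 → 4-byte char #3 = F1 9C AF BF.
Offset 10: leading byte 0x38 = 00111000 → 1-byte char #4 = 38.
Offset 11: leading byte 0xC5 = 11000101 → 2-byte char #5 = C5 97.
Leading byte 0xC5 = 11000101 matches 110xxxxx → 2-byte sequence.
Byte 1: 0xC5 = 11000101, payload 00101 (5 bits).
Byte 2: 0x97 = 10010111 (10xxxxxx ✓), payload 010111.
Concatenate: 00101010111 = 0x157 (11 bits → U+0157).

U+0157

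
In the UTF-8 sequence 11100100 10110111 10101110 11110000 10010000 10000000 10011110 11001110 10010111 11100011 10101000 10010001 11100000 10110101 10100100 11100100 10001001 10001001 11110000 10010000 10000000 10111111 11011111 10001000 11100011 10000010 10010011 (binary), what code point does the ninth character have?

Offset 0: leading byte 0xE4 = 11100100 → 3-byte char #1 = E4 B7 AE.
Offset 3: leading byte 0xF0 = 11110000 → 4-byte char #2 = F0 90 80 9E.
Offset 7: leading byte 0xCE = 11001110 → 2-byte char #3 = CE 97.
Offset 9: leading byte 0xE3 = 11100011 → 3-byte char #4 = E3 A8 91.
Offset 12: leading byte 0xE0 = 11100000 → 3-byte char #5 = E0 B5 A4.
Offset 15: leading byte 0xE4 = 11100100 → 3-byte char #6 = E4 89 89.
Offset 18: leading byte 0xF0 = 11110000 → 4-byte char #7 = F0 90 80 BF.
Offset 22: leading byte 0xDF = 11011111 → 2-byte char #8 = DF 88.
Offset 24: leading byte 0xE3 = 11100011 → 3-byte char #9 = E3 82 93.
Leading byte 0xE3 = 11100011 matches 1110xxxx → 3-byte sequence.
Byte 1: 0xE3 = 11100011, payload 0011 (4 bits).
Byte 2: 0x82 = 10000010 (10xxxxxx ✓), payload 000010.
Byte 3: 0x93 = 10010011 (10xxxxxx ✓), payload 010011.
Concatenate: 0011000010010011 = 0x3093 (16 bits → U+3093).

U+3093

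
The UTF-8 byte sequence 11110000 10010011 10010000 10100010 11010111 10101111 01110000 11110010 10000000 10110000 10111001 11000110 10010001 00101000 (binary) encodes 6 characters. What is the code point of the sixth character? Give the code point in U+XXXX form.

U+0028

Offset 0: leading byte 0xF0 = 11110000 → 4-byte char #1 = F0 93 90 A2.
Offset 4: leading byte 0xD7 = 11010111 → 2-byte char #2 = D7 AF.
Offset 6: leading byte 0x70 = 01110000 → 1-byte char #3 = 70.
Offset 7: leading byte 0xF2 = 11110010 → 4-byte char #4 = F2 80 B0 B9.
Offset 11: leading byte 0xC6 = 11000110 → 2-byte char #5 = C6 91.
Offset 13: leading byte 0x28 = 00101000 → 1-byte char #6 = 28.
Leading byte 0x28 = 00101000 matches 0xxxxxxx → 1-byte sequence.
Byte 1: 0x28 = 00101000, payload 0101000 (7 bits).
Concatenate: 0101000 = 0x28 (7 bits → U+0028).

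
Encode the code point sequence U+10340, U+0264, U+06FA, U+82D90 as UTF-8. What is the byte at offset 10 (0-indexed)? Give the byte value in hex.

U+10340 → 4-byte form F0 90 8D 80 at offsets 0–3.
U+0264 → 2-byte form C9 A4 at offsets 4–5.
U+06FA → 2-byte form DB BA at offsets 6–7.
U+82D90 → 4-byte form F2 82 B6 90 at offsets 8–11.
Offset 10 falls in char 4's range; it's byte 3 of F2 82 B6 90 = 0xB6.

0xB6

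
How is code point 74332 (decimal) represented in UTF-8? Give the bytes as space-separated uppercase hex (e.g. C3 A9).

F0 92 89 9C

U+1225C = 0x1225C = 74332 decimal. In range U+10000–U+10FFFF → 4-byte form: 11110xxx 10xxxxxx 10xxxxxx 10xxxxxx.
Binary (21 bits): 000010010001001011100.
Split 3+6+6+6: 000 | 010010 | 001001 | 011100.
Byte 1: 11110000 = 0xF0.
Byte 2: 10010010 = 0x92.
Byte 3: 10001001 = 0x89.
Byte 4: 10011100 = 0x9C.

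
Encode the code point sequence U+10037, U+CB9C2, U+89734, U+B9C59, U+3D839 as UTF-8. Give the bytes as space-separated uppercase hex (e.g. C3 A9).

F0 90 80 B7 F3 8B A7 82 F2 89 9C B4 F2 B9 B1 99 F0 BD A0 B9

U+10037: 4-byte form → F0 90 80 B7.
U+CB9C2: 4-byte form → F3 8B A7 82.
U+89734: 4-byte form → F2 89 9C B4.
U+B9C59: 4-byte form → F2 B9 B1 99.
U+3D839: 4-byte form → F0 BD A0 B9.
Concatenated (20 bytes): F0 90 80 B7 F3 8B A7 82 F2 89 9C B4 F2 B9 B1 99 F0 BD A0 B9.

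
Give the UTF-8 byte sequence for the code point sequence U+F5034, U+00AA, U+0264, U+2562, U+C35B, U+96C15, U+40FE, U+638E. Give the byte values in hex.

U+F5034: 4-byte form → F3 B5 80 B4.
U+00AA: 2-byte form → C2 AA.
U+0264: 2-byte form → C9 A4.
U+2562: 3-byte form → E2 95 A2.
U+C35B: 3-byte form → EC 8D 9B.
U+96C15: 4-byte form → F2 96 B0 95.
U+40FE: 3-byte form → E4 83 BE.
U+638E: 3-byte form → E6 8E 8E.
Concatenated (24 bytes): F3 B5 80 B4 C2 AA C9 A4 E2 95 A2 EC 8D 9B F2 96 B0 95 E4 83 BE E6 8E 8E.

F3 B5 80 B4 C2 AA C9 A4 E2 95 A2 EC 8D 9B F2 96 B0 95 E4 83 BE E6 8E 8E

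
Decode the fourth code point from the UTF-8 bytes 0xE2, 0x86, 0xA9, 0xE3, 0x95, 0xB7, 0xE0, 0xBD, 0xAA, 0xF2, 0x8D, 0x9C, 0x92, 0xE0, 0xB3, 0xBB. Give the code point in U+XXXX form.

U+8D712

Offset 0: leading byte 0xE2 = 11100010 → 3-byte char #1 = E2 86 A9.
Offset 3: leading byte 0xE3 = 11100011 → 3-byte char #2 = E3 95 B7.
Offset 6: leading byte 0xE0 = 11100000 → 3-byte char #3 = E0 BD AA.
Offset 9: leading byte 0xF2 = 11110010 → 4-byte char #4 = F2 8D 9C 92.
Leading byte 0xF2 = 11110010 matches 11110xxx → 4-byte sequence.
Byte 1: 0xF2 = 11110010, payload 010 (3 bits).
Byte 2: 0x8D = 10001101 (10xxxxxx ✓), payload 001101.
Byte 3: 0x9C = 10011100 (10xxxxxx ✓), payload 011100.
Byte 4: 0x92 = 10010010 (10xxxxxx ✓), payload 010010.
Concatenate: 010001101011100010010 = 0x8D712 (21 bits → U+8D712).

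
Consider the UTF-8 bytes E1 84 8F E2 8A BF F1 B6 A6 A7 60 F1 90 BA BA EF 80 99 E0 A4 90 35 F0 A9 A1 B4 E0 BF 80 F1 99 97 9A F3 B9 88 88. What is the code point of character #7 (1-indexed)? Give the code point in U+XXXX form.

U+0910

Offset 0: leading byte 0xE1 = 11100001 → 3-byte char #1 = E1 84 8F.
Offset 3: leading byte 0xE2 = 11100010 → 3-byte char #2 = E2 8A BF.
Offset 6: leading byte 0xF1 = 11110001 → 4-byte char #3 = F1 B6 A6 A7.
Offset 10: leading byte 0x60 = 01100000 → 1-byte char #4 = 60.
Offset 11: leading byte 0xF1 = 11110001 → 4-byte char #5 = F1 90 BA BA.
Offset 15: leading byte 0xEF = 11101111 → 3-byte char #6 = EF 80 99.
Offset 18: leading byte 0xE0 = 11100000 → 3-byte char #7 = E0 A4 90.
Leading byte 0xE0 = 11100000 matches 1110xxxx → 3-byte sequence.
Byte 1: 0xE0 = 11100000, payload 0000 (4 bits).
Byte 2: 0xA4 = 10100100 (10xxxxxx ✓), payload 100100.
Byte 3: 0x90 = 10010000 (10xxxxxx ✓), payload 010000.
Concatenate: 0000100100010000 = 0x910 (16 bits → U+0910).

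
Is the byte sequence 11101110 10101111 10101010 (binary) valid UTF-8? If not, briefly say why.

valid

Leading byte 0xEE = 11101110 → 3-byte form.
Continuation bytes 0xAF=10101111, 0xAA=10101010 all match 10xxxxxx.
Decoded value 0xEBEA is ≥ 0x800 (shortest form) and not a surrogate.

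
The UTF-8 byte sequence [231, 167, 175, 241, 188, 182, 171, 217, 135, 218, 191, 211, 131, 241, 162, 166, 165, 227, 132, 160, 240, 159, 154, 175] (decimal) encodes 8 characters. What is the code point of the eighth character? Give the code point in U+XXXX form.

Offset 0: leading byte 0xE7 = 11100111 → 3-byte char #1 = E7 A7 AF.
Offset 3: leading byte 0xF1 = 11110001 → 4-byte char #2 = F1 BC B6 AB.
Offset 7: leading byte 0xD9 = 11011001 → 2-byte char #3 = D9 87.
Offset 9: leading byte 0xDA = 11011010 → 2-byte char #4 = DA BF.
Offset 11: leading byte 0xD3 = 11010011 → 2-byte char #5 = D3 83.
Offset 13: leading byte 0xF1 = 11110001 → 4-byte char #6 = F1 A2 A6 A5.
Offset 17: leading byte 0xE3 = 11100011 → 3-byte char #7 = E3 84 A0.
Offset 20: leading byte 0xF0 = 11110000 → 4-byte char #8 = F0 9F 9A AF.
Leading byte 0xF0 = 11110000 matches 11110xxx → 4-byte sequence.
Byte 1: 0xF0 = 11110000, payload 000 (3 bits).
Byte 2: 0x9F = 10011111 (10xxxxxx ✓), payload 011111.
Byte 3: 0x9A = 10011010 (10xxxxxx ✓), payload 011010.
Byte 4: 0xAF = 10101111 (10xxxxxx ✓), payload 101111.
Concatenate: 000011111011010101111 = 0x1F6AF (21 bits → U+1F6AF).

U+1F6AF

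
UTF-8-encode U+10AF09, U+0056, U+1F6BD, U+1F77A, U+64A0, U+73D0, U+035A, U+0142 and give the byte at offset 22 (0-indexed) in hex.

U+10AF09 → 4-byte form F4 8A BC 89 at offsets 0–3.
U+0056 → 1-byte form 56 at offsets 4–4.
U+1F6BD → 4-byte form F0 9F 9A BD at offsets 5–8.
U+1F77A → 4-byte form F0 9F 9D BA at offsets 9–12.
U+64A0 → 3-byte form E6 92 A0 at offsets 13–15.
U+73D0 → 3-byte form E7 8F 90 at offsets 16–18.
U+035A → 2-byte form CD 9A at offsets 19–20.
U+0142 → 2-byte form C5 82 at offsets 21–22.
Offset 22 falls in char 8's range; it's byte 2 of C5 82 = 0x82.

0x82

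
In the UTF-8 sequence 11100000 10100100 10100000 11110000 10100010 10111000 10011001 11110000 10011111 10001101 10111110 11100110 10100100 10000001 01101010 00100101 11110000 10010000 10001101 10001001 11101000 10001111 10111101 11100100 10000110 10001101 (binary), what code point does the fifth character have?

U+006A

Offset 0: leading byte 0xE0 = 11100000 → 3-byte char #1 = E0 A4 A0.
Offset 3: leading byte 0xF0 = 11110000 → 4-byte char #2 = F0 A2 B8 99.
Offset 7: leading byte 0xF0 = 11110000 → 4-byte char #3 = F0 9F 8D BE.
Offset 11: leading byte 0xE6 = 11100110 → 3-byte char #4 = E6 A4 81.
Offset 14: leading byte 0x6A = 01101010 → 1-byte char #5 = 6A.
Leading byte 0x6A = 01101010 matches 0xxxxxxx → 1-byte sequence.
Byte 1: 0x6A = 01101010, payload 1101010 (7 bits).
Concatenate: 1101010 = 0x6A (7 bits → U+006A).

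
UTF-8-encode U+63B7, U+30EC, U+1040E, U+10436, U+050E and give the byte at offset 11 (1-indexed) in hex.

1-indexed offset 11 is 0-indexed offset 10.
U+63B7 → 3-byte form E6 8E B7 at offsets 0–2.
U+30EC → 3-byte form E3 83 AC at offsets 3–5.
U+1040E → 4-byte form F0 90 90 8E at offsets 6–9.
U+10436 → 4-byte form F0 90 90 B6 at offsets 10–13.
Offset 10 falls in char 4's range; it's byte 1 of F0 90 90 B6 = 0xF0.

0xF0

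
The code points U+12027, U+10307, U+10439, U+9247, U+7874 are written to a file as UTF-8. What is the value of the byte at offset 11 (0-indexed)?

0xB9

U+12027 → 4-byte form F0 92 80 A7 at offsets 0–3.
U+10307 → 4-byte form F0 90 8C 87 at offsets 4–7.
U+10439 → 4-byte form F0 90 90 B9 at offsets 8–11.
Offset 11 falls in char 3's range; it's byte 4 of F0 90 90 B9 = 0xB9.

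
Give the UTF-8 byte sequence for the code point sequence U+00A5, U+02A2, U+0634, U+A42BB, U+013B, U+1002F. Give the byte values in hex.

U+00A5: 2-byte form → C2 A5.
U+02A2: 2-byte form → CA A2.
U+0634: 2-byte form → D8 B4.
U+A42BB: 4-byte form → F2 A4 8A BB.
U+013B: 2-byte form → C4 BB.
U+1002F: 4-byte form → F0 90 80 AF.
Concatenated (16 bytes): C2 A5 CA A2 D8 B4 F2 A4 8A BB C4 BB F0 90 80 AF.

C2 A5 CA A2 D8 B4 F2 A4 8A BB C4 BB F0 90 80 AF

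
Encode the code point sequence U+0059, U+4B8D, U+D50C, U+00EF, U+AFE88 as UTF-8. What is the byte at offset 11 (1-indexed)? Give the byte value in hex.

1-indexed offset 11 is 0-indexed offset 10.
U+0059 → 1-byte form 59 at offsets 0–0.
U+4B8D → 3-byte form E4 AE 8D at offsets 1–3.
U+D50C → 3-byte form ED 94 8C at offsets 4–6.
U+00EF → 2-byte form C3 AF at offsets 7–8.
U+AFE88 → 4-byte form F2 AF BA 88 at offsets 9–12.
Offset 10 falls in char 5's range; it's byte 2 of F2 AF BA 88 = 0xAF.

0xAF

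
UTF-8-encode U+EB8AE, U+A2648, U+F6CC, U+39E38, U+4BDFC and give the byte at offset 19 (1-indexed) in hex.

1-indexed offset 19 is 0-indexed offset 18.
U+EB8AE → 4-byte form F3 AB A2 AE at offsets 0–3.
U+A2648 → 4-byte form F2 A2 99 88 at offsets 4–7.
U+F6CC → 3-byte form EF 9B 8C at offsets 8–10.
U+39E38 → 4-byte form F0 B9 B8 B8 at offsets 11–14.
U+4BDFC → 4-byte form F1 8B B7 BC at offsets 15–18.
Offset 18 falls in char 5's range; it's byte 4 of F1 8B B7 BC = 0xBC.

0xBC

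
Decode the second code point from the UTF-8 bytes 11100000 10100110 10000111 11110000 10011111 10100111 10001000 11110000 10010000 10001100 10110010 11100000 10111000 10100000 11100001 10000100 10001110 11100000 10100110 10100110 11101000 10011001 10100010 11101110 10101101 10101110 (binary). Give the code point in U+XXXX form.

Offset 0: leading byte 0xE0 = 11100000 → 3-byte char #1 = E0 A6 87.
Offset 3: leading byte 0xF0 = 11110000 → 4-byte char #2 = F0 9F A7 88.
Leading byte 0xF0 = 11110000 matches 11110xxx → 4-byte sequence.
Byte 1: 0xF0 = 11110000, payload 000 (3 bits).
Byte 2: 0x9F = 10011111 (10xxxxxx ✓), payload 011111.
Byte 3: 0xA7 = 10100111 (10xxxxxx ✓), payload 100111.
Byte 4: 0x88 = 10001000 (10xxxxxx ✓), payload 001000.
Concatenate: 000011111100111001000 = 0x1F9C8 (21 bits → U+1F9C8).

U+1F9C8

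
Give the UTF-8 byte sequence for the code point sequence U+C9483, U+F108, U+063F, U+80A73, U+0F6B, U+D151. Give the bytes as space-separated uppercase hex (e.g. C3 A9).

F3 89 92 83 EF 84 88 D8 BF F2 80 A9 B3 E0 BD AB ED 85 91

U+C9483: 4-byte form → F3 89 92 83.
U+F108: 3-byte form → EF 84 88.
U+063F: 2-byte form → D8 BF.
U+80A73: 4-byte form → F2 80 A9 B3.
U+0F6B: 3-byte form → E0 BD AB.
U+D151: 3-byte form → ED 85 91.
Concatenated (19 bytes): F3 89 92 83 EF 84 88 D8 BF F2 80 A9 B3 E0 BD AB ED 85 91.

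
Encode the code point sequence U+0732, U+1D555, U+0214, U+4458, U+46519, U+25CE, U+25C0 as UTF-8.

DC B2 F0 9D 95 95 C8 94 E4 91 98 F1 86 94 99 E2 97 8E E2 97 80

U+0732: 2-byte form → DC B2.
U+1D555: 4-byte form → F0 9D 95 95.
U+0214: 2-byte form → C8 94.
U+4458: 3-byte form → E4 91 98.
U+46519: 4-byte form → F1 86 94 99.
U+25CE: 3-byte form → E2 97 8E.
U+25C0: 3-byte form → E2 97 80.
Concatenated (21 bytes): DC B2 F0 9D 95 95 C8 94 E4 91 98 F1 86 94 99 E2 97 8E E2 97 80.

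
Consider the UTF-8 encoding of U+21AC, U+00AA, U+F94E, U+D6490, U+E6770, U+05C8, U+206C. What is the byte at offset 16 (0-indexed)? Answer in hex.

U+21AC → 3-byte form E2 86 AC at offsets 0–2.
U+00AA → 2-byte form C2 AA at offsets 3–4.
U+F94E → 3-byte form EF A5 8E at offsets 5–7.
U+D6490 → 4-byte form F3 96 92 90 at offsets 8–11.
U+E6770 → 4-byte form F3 A6 9D B0 at offsets 12–15.
U+05C8 → 2-byte form D7 88 at offsets 16–17.
Offset 16 falls in char 6's range; it's byte 1 of D7 88 = 0xD7.

0xD7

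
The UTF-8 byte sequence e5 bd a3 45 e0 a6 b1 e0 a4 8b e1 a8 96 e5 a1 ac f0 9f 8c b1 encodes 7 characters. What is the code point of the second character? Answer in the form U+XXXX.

U+0045

Offset 0: leading byte 0xE5 = 11100101 → 3-byte char #1 = E5 BD A3.
Offset 3: leading byte 0x45 = 01000101 → 1-byte char #2 = 45.
Leading byte 0x45 = 01000101 matches 0xxxxxxx → 1-byte sequence.
Byte 1: 0x45 = 01000101, payload 1000101 (7 bits).
Concatenate: 1000101 = 0x45 (7 bits → U+0045).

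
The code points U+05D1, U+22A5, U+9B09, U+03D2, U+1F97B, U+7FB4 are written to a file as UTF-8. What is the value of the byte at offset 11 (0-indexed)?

U+05D1 → 2-byte form D7 91 at offsets 0–1.
U+22A5 → 3-byte form E2 8A A5 at offsets 2–4.
U+9B09 → 3-byte form E9 AC 89 at offsets 5–7.
U+03D2 → 2-byte form CF 92 at offsets 8–9.
U+1F97B → 4-byte form F0 9F A5 BB at offsets 10–13.
Offset 11 falls in char 5's range; it's byte 2 of F0 9F A5 BB = 0x9F.

0x9F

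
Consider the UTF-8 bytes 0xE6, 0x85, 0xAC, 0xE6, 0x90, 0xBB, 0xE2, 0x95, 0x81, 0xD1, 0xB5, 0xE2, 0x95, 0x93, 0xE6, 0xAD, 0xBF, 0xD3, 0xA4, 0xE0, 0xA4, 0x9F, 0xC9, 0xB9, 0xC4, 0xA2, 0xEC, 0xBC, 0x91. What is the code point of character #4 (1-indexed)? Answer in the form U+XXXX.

Offset 0: leading byte 0xE6 = 11100110 → 3-byte char #1 = E6 85 AC.
Offset 3: leading byte 0xE6 = 11100110 → 3-byte char #2 = E6 90 BB.
Offset 6: leading byte 0xE2 = 11100010 → 3-byte char #3 = E2 95 81.
Offset 9: leading byte 0xD1 = 11010001 → 2-byte char #4 = D1 B5.
Leading byte 0xD1 = 11010001 matches 110xxxxx → 2-byte sequence.
Byte 1: 0xD1 = 11010001, payload 10001 (5 bits).
Byte 2: 0xB5 = 10110101 (10xxxxxx ✓), payload 110101.
Concatenate: 10001110101 = 0x475 (11 bits → U+0475).

U+0475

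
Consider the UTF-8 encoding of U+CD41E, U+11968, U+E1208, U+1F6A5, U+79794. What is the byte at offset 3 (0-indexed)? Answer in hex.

U+CD41E → 4-byte form F3 8D 90 9E at offsets 0–3.
Offset 3 falls in char 1's range; it's byte 4 of F3 8D 90 9E = 0x9E.

0x9E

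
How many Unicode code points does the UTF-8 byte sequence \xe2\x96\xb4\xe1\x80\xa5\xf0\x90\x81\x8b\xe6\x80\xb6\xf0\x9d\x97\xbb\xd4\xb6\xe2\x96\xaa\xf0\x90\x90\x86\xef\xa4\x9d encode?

9

Byte at offset 0: 0xE2 = 11100010 → 3-byte char (#1). Advance 3.
Byte at offset 3: 0xE1 = 11100001 → 3-byte char (#2). Advance 3.
Byte at offset 6: 0xF0 = 11110000 → 4-byte char (#3). Advance 4.
Byte at offset 10: 0xE6 = 11100110 → 3-byte char (#4). Advance 3.
Byte at offset 13: 0xF0 = 11110000 → 4-byte char (#5). Advance 4.
Byte at offset 17: 0xD4 = 11010100 → 2-byte char (#6). Advance 2.
Byte at offset 19: 0xE2 = 11100010 → 3-byte char (#7). Advance 3.
Byte at offset 22: 0xF0 = 11110000 → 4-byte char (#8). Advance 4.
Byte at offset 26: 0xEF = 11101111 → 3-byte char (#9). Advance 3.
Reached end at offset 29 after 9 code points.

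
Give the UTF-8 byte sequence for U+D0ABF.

U+D0ABF = 0xD0ABF = 854719 decimal. In range U+10000–U+10FFFF → 4-byte form: 11110xxx 10xxxxxx 10xxxxxx 10xxxxxx.
Binary (21 bits): 011010000101010111111.
Split 3+6+6+6: 011 | 010000 | 101010 | 111111.
Byte 1: 11110011 = 0xF3.
Byte 2: 10010000 = 0x90.
Byte 3: 10101010 = 0xAA.
Byte 4: 10111111 = 0xBF.

F3 90 AA BF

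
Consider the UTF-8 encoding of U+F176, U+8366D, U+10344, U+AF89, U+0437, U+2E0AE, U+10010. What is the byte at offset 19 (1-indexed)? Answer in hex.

1-indexed offset 19 is 0-indexed offset 18.
U+F176 → 3-byte form EF 85 B6 at offsets 0–2.
U+8366D → 4-byte form F2 83 99 AD at offsets 3–6.
U+10344 → 4-byte form F0 90 8D 84 at offsets 7–10.
U+AF89 → 3-byte form EA BE 89 at offsets 11–13.
U+0437 → 2-byte form D0 B7 at offsets 14–15.
U+2E0AE → 4-byte form F0 AE 82 AE at offsets 16–19.
Offset 18 falls in char 6's range; it's byte 3 of F0 AE 82 AE = 0x82.

0x82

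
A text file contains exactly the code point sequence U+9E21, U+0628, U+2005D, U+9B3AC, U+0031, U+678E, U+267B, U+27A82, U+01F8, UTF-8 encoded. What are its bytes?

U+9E21: 3-byte form → E9 B8 A1.
U+0628: 2-byte form → D8 A8.
U+2005D: 4-byte form → F0 A0 81 9D.
U+9B3AC: 4-byte form → F2 9B 8E AC.
U+0031: 1-byte form → 31.
U+678E: 3-byte form → E6 9E 8E.
U+267B: 3-byte form → E2 99 BB.
U+27A82: 4-byte form → F0 A7 AA 82.
U+01F8: 2-byte form → C7 B8.
Concatenated (26 bytes): E9 B8 A1 D8 A8 F0 A0 81 9D F2 9B 8E AC 31 E6 9E 8E E2 99 BB F0 A7 AA 82 C7 B8.

E9 B8 A1 D8 A8 F0 A0 81 9D F2 9B 8E AC 31 E6 9E 8E E2 99 BB F0 A7 AA 82 C7 B8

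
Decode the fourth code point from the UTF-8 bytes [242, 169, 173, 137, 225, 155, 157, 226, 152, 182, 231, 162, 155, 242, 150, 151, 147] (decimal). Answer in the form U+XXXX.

U+789B

Offset 0: leading byte 0xF2 = 11110010 → 4-byte char #1 = F2 A9 AD 89.
Offset 4: leading byte 0xE1 = 11100001 → 3-byte char #2 = E1 9B 9D.
Offset 7: leading byte 0xE2 = 11100010 → 3-byte char #3 = E2 98 B6.
Offset 10: leading byte 0xE7 = 11100111 → 3-byte char #4 = E7 A2 9B.
Leading byte 0xE7 = 11100111 matches 1110xxxx → 3-byte sequence.
Byte 1: 0xE7 = 11100111, payload 0111 (4 bits).
Byte 2: 0xA2 = 10100010 (10xxxxxx ✓), payload 100010.
Byte 3: 0x9B = 10011011 (10xxxxxx ✓), payload 011011.
Concatenate: 0111100010011011 = 0x789B (16 bits → U+789B).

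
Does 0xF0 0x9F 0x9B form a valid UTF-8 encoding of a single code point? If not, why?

invalid (sequence truncated)

Leading byte 0xF0 = 11110000 → 4-byte form, but only 3 bytes are present.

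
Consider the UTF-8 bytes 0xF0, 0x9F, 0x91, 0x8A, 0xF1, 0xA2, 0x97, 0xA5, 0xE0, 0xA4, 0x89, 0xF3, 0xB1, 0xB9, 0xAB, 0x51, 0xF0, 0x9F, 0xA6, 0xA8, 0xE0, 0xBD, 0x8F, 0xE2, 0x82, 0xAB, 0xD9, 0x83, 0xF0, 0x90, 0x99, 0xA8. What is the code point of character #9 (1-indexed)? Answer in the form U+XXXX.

U+0643

Offset 0: leading byte 0xF0 = 11110000 → 4-byte char #1 = F0 9F 91 8A.
Offset 4: leading byte 0xF1 = 11110001 → 4-byte char #2 = F1 A2 97 A5.
Offset 8: leading byte 0xE0 = 11100000 → 3-byte char #3 = E0 A4 89.
Offset 11: leading byte 0xF3 = 11110011 → 4-byte char #4 = F3 B1 B9 AB.
Offset 15: leading byte 0x51 = 01010001 → 1-byte char #5 = 51.
Offset 16: leading byte 0xF0 = 11110000 → 4-byte char #6 = F0 9F A6 A8.
Offset 20: leading byte 0xE0 = 11100000 → 3-byte char #7 = E0 BD 8F.
Offset 23: leading byte 0xE2 = 11100010 → 3-byte char #8 = E2 82 AB.
Offset 26: leading byte 0xD9 = 11011001 → 2-byte char #9 = D9 83.
Leading byte 0xD9 = 11011001 matches 110xxxxx → 2-byte sequence.
Byte 1: 0xD9 = 11011001, payload 11001 (5 bits).
Byte 2: 0x83 = 10000011 (10xxxxxx ✓), payload 000011.
Concatenate: 11001000011 = 0x643 (11 bits → U+0643).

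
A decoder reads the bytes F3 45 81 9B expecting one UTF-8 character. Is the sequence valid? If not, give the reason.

Leading byte 0xF3 = 11110011 → 4-byte form.
Byte 2 is 0x45 = 01000101, which is not 10xxxxxx — expected a continuation byte.

invalid (non-continuation byte where continuation expected)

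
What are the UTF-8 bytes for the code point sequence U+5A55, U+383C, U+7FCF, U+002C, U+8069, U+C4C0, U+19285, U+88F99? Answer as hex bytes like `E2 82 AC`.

E5 A9 95 E3 A0 BC E7 BF 8F 2C E8 81 A9 EC 93 80 F0 99 8A 85 F2 88 BE 99

U+5A55: 3-byte form → E5 A9 95.
U+383C: 3-byte form → E3 A0 BC.
U+7FCF: 3-byte form → E7 BF 8F.
U+002C: 1-byte form → 2C.
U+8069: 3-byte form → E8 81 A9.
U+C4C0: 3-byte form → EC 93 80.
U+19285: 4-byte form → F0 99 8A 85.
U+88F99: 4-byte form → F2 88 BE 99.
Concatenated (24 bytes): E5 A9 95 E3 A0 BC E7 BF 8F 2C E8 81 A9 EC 93 80 F0 99 8A 85 F2 88 BE 99.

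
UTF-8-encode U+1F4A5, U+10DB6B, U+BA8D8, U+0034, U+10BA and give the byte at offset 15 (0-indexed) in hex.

0xBA

U+1F4A5 → 4-byte form F0 9F 92 A5 at offsets 0–3.
U+10DB6B → 4-byte form F4 8D AD AB at offsets 4–7.
U+BA8D8 → 4-byte form F2 BA A3 98 at offsets 8–11.
U+0034 → 1-byte form 34 at offsets 12–12.
U+10BA → 3-byte form E1 82 BA at offsets 13–15.
Offset 15 falls in char 5's range; it's byte 3 of E1 82 BA = 0xBA.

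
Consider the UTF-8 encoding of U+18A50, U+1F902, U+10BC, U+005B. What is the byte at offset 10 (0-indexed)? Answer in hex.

U+18A50 → 4-byte form F0 98 A9 90 at offsets 0–3.
U+1F902 → 4-byte form F0 9F A4 82 at offsets 4–7.
U+10BC → 3-byte form E1 82 BC at offsets 8–10.
Offset 10 falls in char 3's range; it's byte 3 of E1 82 BC = 0xBC.

0xBC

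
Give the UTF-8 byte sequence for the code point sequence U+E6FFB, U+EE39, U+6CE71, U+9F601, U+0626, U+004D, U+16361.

F3 A6 BF BB EE B8 B9 F1 AC B9 B1 F2 9F 98 81 D8 A6 4D F0 96 8D A1

U+E6FFB: 4-byte form → F3 A6 BF BB.
U+EE39: 3-byte form → EE B8 B9.
U+6CE71: 4-byte form → F1 AC B9 B1.
U+9F601: 4-byte form → F2 9F 98 81.
U+0626: 2-byte form → D8 A6.
U+004D: 1-byte form → 4D.
U+16361: 4-byte form → F0 96 8D A1.
Concatenated (22 bytes): F3 A6 BF BB EE B8 B9 F1 AC B9 B1 F2 9F 98 81 D8 A6 4D F0 96 8D A1.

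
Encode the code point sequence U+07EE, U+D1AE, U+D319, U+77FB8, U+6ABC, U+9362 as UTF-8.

U+07EE: 2-byte form → DF AE.
U+D1AE: 3-byte form → ED 86 AE.
U+D319: 3-byte form → ED 8C 99.
U+77FB8: 4-byte form → F1 B7 BE B8.
U+6ABC: 3-byte form → E6 AA BC.
U+9362: 3-byte form → E9 8D A2.
Concatenated (18 bytes): DF AE ED 86 AE ED 8C 99 F1 B7 BE B8 E6 AA BC E9 8D A2.

DF AE ED 86 AE ED 8C 99 F1 B7 BE B8 E6 AA BC E9 8D A2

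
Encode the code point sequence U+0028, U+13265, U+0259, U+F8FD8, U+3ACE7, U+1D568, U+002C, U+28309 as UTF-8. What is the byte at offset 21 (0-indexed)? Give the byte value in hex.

0xA8

U+0028 → 1-byte form 28 at offsets 0–0.
U+13265 → 4-byte form F0 93 89 A5 at offsets 1–4.
U+0259 → 2-byte form C9 99 at offsets 5–6.
U+F8FD8 → 4-byte form F3 B8 BF 98 at offsets 7–10.
U+3ACE7 → 4-byte form F0 BA B3 A7 at offsets 11–14.
U+1D568 → 4-byte form F0 9D 95 A8 at offsets 15–18.
U+002C → 1-byte form 2C at offsets 19–19.
U+28309 → 4-byte form F0 A8 8C 89 at offsets 20–23.
Offset 21 falls in char 8's range; it's byte 2 of F0 A8 8C 89 = 0xA8.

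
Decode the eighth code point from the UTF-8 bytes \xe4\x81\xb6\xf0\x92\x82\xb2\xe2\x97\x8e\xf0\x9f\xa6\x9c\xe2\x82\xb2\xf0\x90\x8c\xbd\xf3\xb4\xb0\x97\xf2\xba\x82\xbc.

U+BA0BC

Offset 0: leading byte 0xE4 = 11100100 → 3-byte char #1 = E4 81 B6.
Offset 3: leading byte 0xF0 = 11110000 → 4-byte char #2 = F0 92 82 B2.
Offset 7: leading byte 0xE2 = 11100010 → 3-byte char #3 = E2 97 8E.
Offset 10: leading byte 0xF0 = 11110000 → 4-byte char #4 = F0 9F A6 9C.
Offset 14: leading byte 0xE2 = 11100010 → 3-byte char #5 = E2 82 B2.
Offset 17: leading byte 0xF0 = 11110000 → 4-byte char #6 = F0 90 8C BD.
Offset 21: leading byte 0xF3 = 11110011 → 4-byte char #7 = F3 B4 B0 97.
Offset 25: leading byte 0xF2 = 11110010 → 4-byte char #8 = F2 BA 82 BC.
Leading byte 0xF2 = 11110010 matches 11110xxx → 4-byte sequence.
Byte 1: 0xF2 = 11110010, payload 010 (3 bits).
Byte 2: 0xBA = 10111010 (10xxxxxx ✓), payload 111010.
Byte 3: 0x82 = 10000010 (10xxxxxx ✓), payload 000010.
Byte 4: 0xBC = 10111100 (10xxxxxx ✓), payload 111100.
Concatenate: 010111010000010111100 = 0xBA0BC (21 bits → U+BA0BC).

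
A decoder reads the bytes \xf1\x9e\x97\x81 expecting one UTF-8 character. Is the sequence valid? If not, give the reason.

Leading byte 0xF1 = 11110001 → 4-byte form.
Continuation bytes 0x9E=10011110, 0x97=10010111, 0x81=10000001 all match 10xxxxxx.
Decoded value 0x5E5C1 is ≥ 0x10000 (shortest form) and not a surrogate.

valid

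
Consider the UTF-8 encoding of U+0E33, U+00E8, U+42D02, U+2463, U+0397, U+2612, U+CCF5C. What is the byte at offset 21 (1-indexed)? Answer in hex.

1-indexed offset 21 is 0-indexed offset 20.
U+0E33 → 3-byte form E0 B8 B3 at offsets 0–2.
U+00E8 → 2-byte form C3 A8 at offsets 3–4.
U+42D02 → 4-byte form F1 82 B4 82 at offsets 5–8.
U+2463 → 3-byte form E2 91 A3 at offsets 9–11.
U+0397 → 2-byte form CE 97 at offsets 12–13.
U+2612 → 3-byte form E2 98 92 at offsets 14–16.
U+CCF5C → 4-byte form F3 8C BD 9C at offsets 17–20.
Offset 20 falls in char 7's range; it's byte 4 of F3 8C BD 9C = 0x9C.

0x9C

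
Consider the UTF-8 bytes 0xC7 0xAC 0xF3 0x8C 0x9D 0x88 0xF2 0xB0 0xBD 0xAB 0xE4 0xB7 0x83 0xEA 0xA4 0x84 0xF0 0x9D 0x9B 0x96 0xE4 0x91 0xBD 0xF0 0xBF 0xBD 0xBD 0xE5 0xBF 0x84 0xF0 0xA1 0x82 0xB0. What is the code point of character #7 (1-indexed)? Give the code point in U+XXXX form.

U+447D

Offset 0: leading byte 0xC7 = 11000111 → 2-byte char #1 = C7 AC.
Offset 2: leading byte 0xF3 = 11110011 → 4-byte char #2 = F3 8C 9D 88.
Offset 6: leading byte 0xF2 = 11110010 → 4-byte char #3 = F2 B0 BD AB.
Offset 10: leading byte 0xE4 = 11100100 → 3-byte char #4 = E4 B7 83.
Offset 13: leading byte 0xEA = 11101010 → 3-byte char #5 = EA A4 84.
Offset 16: leading byte 0xF0 = 11110000 → 4-byte char #6 = F0 9D 9B 96.
Offset 20: leading byte 0xE4 = 11100100 → 3-byte char #7 = E4 91 BD.
Leading byte 0xE4 = 11100100 matches 1110xxxx → 3-byte sequence.
Byte 1: 0xE4 = 11100100, payload 0100 (4 bits).
Byte 2: 0x91 = 10010001 (10xxxxxx ✓), payload 010001.
Byte 3: 0xBD = 10111101 (10xxxxxx ✓), payload 111101.
Concatenate: 0100010001111101 = 0x447D (16 bits → U+447D).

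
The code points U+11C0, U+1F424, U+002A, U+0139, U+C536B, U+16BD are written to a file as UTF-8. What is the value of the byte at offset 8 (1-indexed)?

1-indexed offset 8 is 0-indexed offset 7.
U+11C0 → 3-byte form E1 87 80 at offsets 0–2.
U+1F424 → 4-byte form F0 9F 90 A4 at offsets 3–6.
U+002A → 1-byte form 2A at offsets 7–7.
Offset 7 falls in char 3's range; it's byte 1 of 2A = 0x2A.

0x2A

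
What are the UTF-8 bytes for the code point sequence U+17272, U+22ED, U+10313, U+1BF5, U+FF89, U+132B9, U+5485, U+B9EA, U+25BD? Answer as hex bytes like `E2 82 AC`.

U+17272: 4-byte form → F0 97 89 B2.
U+22ED: 3-byte form → E2 8B AD.
U+10313: 4-byte form → F0 90 8C 93.
U+1BF5: 3-byte form → E1 AF B5.
U+FF89: 3-byte form → EF BE 89.
U+132B9: 4-byte form → F0 93 8A B9.
U+5485: 3-byte form → E5 92 85.
U+B9EA: 3-byte form → EB A7 AA.
U+25BD: 3-byte form → E2 96 BD.
Concatenated (30 bytes): F0 97 89 B2 E2 8B AD F0 90 8C 93 E1 AF B5 EF BE 89 F0 93 8A B9 E5 92 85 EB A7 AA E2 96 BD.

F0 97 89 B2 E2 8B AD F0 90 8C 93 E1 AF B5 EF BE 89 F0 93 8A B9 E5 92 85 EB A7 AA E2 96 BD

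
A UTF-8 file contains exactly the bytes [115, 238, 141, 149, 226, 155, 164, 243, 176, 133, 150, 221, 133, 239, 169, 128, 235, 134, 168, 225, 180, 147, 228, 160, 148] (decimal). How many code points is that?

9

Byte at offset 0: 0x73 = 01110011 → 1-byte char (#1). Advance 1.
Byte at offset 1: 0xEE = 11101110 → 3-byte char (#2). Advance 3.
Byte at offset 4: 0xE2 = 11100010 → 3-byte char (#3). Advance 3.
Byte at offset 7: 0xF3 = 11110011 → 4-byte char (#4). Advance 4.
Byte at offset 11: 0xDD = 11011101 → 2-byte char (#5). Advance 2.
Byte at offset 13: 0xEF = 11101111 → 3-byte char (#6). Advance 3.
Byte at offset 16: 0xEB = 11101011 → 3-byte char (#7). Advance 3.
Byte at offset 19: 0xE1 = 11100001 → 3-byte char (#8). Advance 3.
Byte at offset 22: 0xE4 = 11100100 → 3-byte char (#9). Advance 3.
Reached end at offset 25 after 9 code points.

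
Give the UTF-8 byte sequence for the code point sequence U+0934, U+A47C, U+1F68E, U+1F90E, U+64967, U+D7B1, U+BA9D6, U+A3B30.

U+0934: 3-byte form → E0 A4 B4.
U+A47C: 3-byte form → EA 91 BC.
U+1F68E: 4-byte form → F0 9F 9A 8E.
U+1F90E: 4-byte form → F0 9F A4 8E.
U+64967: 4-byte form → F1 A4 A5 A7.
U+D7B1: 3-byte form → ED 9E B1.
U+BA9D6: 4-byte form → F2 BA A7 96.
U+A3B30: 4-byte form → F2 A3 AC B0.
Concatenated (29 bytes): E0 A4 B4 EA 91 BC F0 9F 9A 8E F0 9F A4 8E F1 A4 A5 A7 ED 9E B1 F2 BA A7 96 F2 A3 AC B0.

E0 A4 B4 EA 91 BC F0 9F 9A 8E F0 9F A4 8E F1 A4 A5 A7 ED 9E B1 F2 BA A7 96 F2 A3 AC B0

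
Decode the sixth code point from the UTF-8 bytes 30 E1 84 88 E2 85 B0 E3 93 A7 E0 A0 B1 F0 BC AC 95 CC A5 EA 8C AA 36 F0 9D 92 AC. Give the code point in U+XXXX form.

U+3CB15

Offset 0: leading byte 0x30 = 00110000 → 1-byte char #1 = 30.
Offset 1: leading byte 0xE1 = 11100001 → 3-byte char #2 = E1 84 88.
Offset 4: leading byte 0xE2 = 11100010 → 3-byte char #3 = E2 85 B0.
Offset 7: leading byte 0xE3 = 11100011 → 3-byte char #4 = E3 93 A7.
Offset 10: leading byte 0xE0 = 11100000 → 3-byte char #5 = E0 A0 B1.
Offset 13: leading byte 0xF0 = 11110000 → 4-byte char #6 = F0 BC AC 95.
Leading byte 0xF0 = 11110000 matches 11110xxx → 4-byte sequence.
Byte 1: 0xF0 = 11110000, payload 000 (3 bits).
Byte 2: 0xBC = 10111100 (10xxxxxx ✓), payload 111100.
Byte 3: 0xAC = 10101100 (10xxxxxx ✓), payload 101100.
Byte 4: 0x95 = 10010101 (10xxxxxx ✓), payload 010101.
Concatenate: 000111100101100010101 = 0x3CB15 (21 bits → U+3CB15).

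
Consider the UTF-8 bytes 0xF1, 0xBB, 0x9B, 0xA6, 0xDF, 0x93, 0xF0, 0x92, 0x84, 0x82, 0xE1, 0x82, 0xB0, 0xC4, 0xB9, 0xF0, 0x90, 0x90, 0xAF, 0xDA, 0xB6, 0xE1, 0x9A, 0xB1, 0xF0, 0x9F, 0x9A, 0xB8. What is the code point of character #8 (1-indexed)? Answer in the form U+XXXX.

U+16B1

Offset 0: leading byte 0xF1 = 11110001 → 4-byte char #1 = F1 BB 9B A6.
Offset 4: leading byte 0xDF = 11011111 → 2-byte char #2 = DF 93.
Offset 6: leading byte 0xF0 = 11110000 → 4-byte char #3 = F0 92 84 82.
Offset 10: leading byte 0xE1 = 11100001 → 3-byte char #4 = E1 82 B0.
Offset 13: leading byte 0xC4 = 11000100 → 2-byte char #5 = C4 B9.
Offset 15: leading byte 0xF0 = 11110000 → 4-byte char #6 = F0 90 90 AF.
Offset 19: leading byte 0xDA = 11011010 → 2-byte char #7 = DA B6.
Offset 21: leading byte 0xE1 = 11100001 → 3-byte char #8 = E1 9A B1.
Leading byte 0xE1 = 11100001 matches 1110xxxx → 3-byte sequence.
Byte 1: 0xE1 = 11100001, payload 0001 (4 bits).
Byte 2: 0x9A = 10011010 (10xxxxxx ✓), payload 011010.
Byte 3: 0xB1 = 10110001 (10xxxxxx ✓), payload 110001.
Concatenate: 0001011010110001 = 0x16B1 (16 bits → U+16B1).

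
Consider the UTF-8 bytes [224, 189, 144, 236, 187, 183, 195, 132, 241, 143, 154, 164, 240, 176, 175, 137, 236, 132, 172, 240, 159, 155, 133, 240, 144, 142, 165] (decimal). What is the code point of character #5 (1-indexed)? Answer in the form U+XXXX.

U+30BC9

Offset 0: leading byte 0xE0 = 11100000 → 3-byte char #1 = E0 BD 90.
Offset 3: leading byte 0xEC = 11101100 → 3-byte char #2 = EC BB B7.
Offset 6: leading byte 0xC3 = 11000011 → 2-byte char #3 = C3 84.
Offset 8: leading byte 0xF1 = 11110001 → 4-byte char #4 = F1 8F 9A A4.
Offset 12: leading byte 0xF0 = 11110000 → 4-byte char #5 = F0 B0 AF 89.
Leading byte 0xF0 = 11110000 matches 11110xxx → 4-byte sequence.
Byte 1: 0xF0 = 11110000, payload 000 (3 bits).
Byte 2: 0xB0 = 10110000 (10xxxxxx ✓), payload 110000.
Byte 3: 0xAF = 10101111 (10xxxxxx ✓), payload 101111.
Byte 4: 0x89 = 10001001 (10xxxxxx ✓), payload 001001.
Concatenate: 000110000101111001001 = 0x30BC9 (21 bits → U+30BC9).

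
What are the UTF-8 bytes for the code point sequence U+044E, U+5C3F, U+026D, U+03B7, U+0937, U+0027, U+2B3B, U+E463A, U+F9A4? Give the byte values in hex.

U+044E: 2-byte form → D1 8E.
U+5C3F: 3-byte form → E5 B0 BF.
U+026D: 2-byte form → C9 AD.
U+03B7: 2-byte form → CE B7.
U+0937: 3-byte form → E0 A4 B7.
U+0027: 1-byte form → 27.
U+2B3B: 3-byte form → E2 AC BB.
U+E463A: 4-byte form → F3 A4 98 BA.
U+F9A4: 3-byte form → EF A6 A4.
Concatenated (23 bytes): D1 8E E5 B0 BF C9 AD CE B7 E0 A4 B7 27 E2 AC BB F3 A4 98 BA EF A6 A4.

D1 8E E5 B0 BF C9 AD CE B7 E0 A4 B7 27 E2 AC BB F3 A4 98 BA EF A6 A4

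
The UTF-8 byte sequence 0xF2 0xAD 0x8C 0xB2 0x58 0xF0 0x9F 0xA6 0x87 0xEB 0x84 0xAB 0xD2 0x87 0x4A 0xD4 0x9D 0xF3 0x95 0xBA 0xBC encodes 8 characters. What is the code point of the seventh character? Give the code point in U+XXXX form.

Offset 0: leading byte 0xF2 = 11110010 → 4-byte char #1 = F2 AD 8C B2.
Offset 4: leading byte 0x58 = 01011000 → 1-byte char #2 = 58.
Offset 5: leading byte 0xF0 = 11110000 → 4-byte char #3 = F0 9F A6 87.
Offset 9: leading byte 0xEB = 11101011 → 3-byte char #4 = EB 84 AB.
Offset 12: leading byte 0xD2 = 11010010 → 2-byte char #5 = D2 87.
Offset 14: leading byte 0x4A = 01001010 → 1-byte char #6 = 4A.
Offset 15: leading byte 0xD4 = 11010100 → 2-byte char #7 = D4 9D.
Leading byte 0xD4 = 11010100 matches 110xxxxx → 2-byte sequence.
Byte 1: 0xD4 = 11010100, payload 10100 (5 bits).
Byte 2: 0x9D = 10011101 (10xxxxxx ✓), payload 011101.
Concatenate: 10100011101 = 0x51D (11 bits → U+051D).

U+051D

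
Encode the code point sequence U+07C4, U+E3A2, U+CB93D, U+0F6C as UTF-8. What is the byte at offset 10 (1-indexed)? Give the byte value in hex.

1-indexed offset 10 is 0-indexed offset 9.
U+07C4 → 2-byte form DF 84 at offsets 0–1.
U+E3A2 → 3-byte form EE 8E A2 at offsets 2–4.
U+CB93D → 4-byte form F3 8B A4 BD at offsets 5–8.
U+0F6C → 3-byte form E0 BD AC at offsets 9–11.
Offset 9 falls in char 4's range; it's byte 1 of E0 BD AC = 0xE0.

0xE0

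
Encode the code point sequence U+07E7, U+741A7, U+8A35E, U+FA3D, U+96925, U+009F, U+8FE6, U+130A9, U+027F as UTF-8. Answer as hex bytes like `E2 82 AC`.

U+07E7: 2-byte form → DF A7.
U+741A7: 4-byte form → F1 B4 86 A7.
U+8A35E: 4-byte form → F2 8A 8D 9E.
U+FA3D: 3-byte form → EF A8 BD.
U+96925: 4-byte form → F2 96 A4 A5.
U+009F: 2-byte form → C2 9F.
U+8FE6: 3-byte form → E8 BF A6.
U+130A9: 4-byte form → F0 93 82 A9.
U+027F: 2-byte form → C9 BF.
Concatenated (28 bytes): DF A7 F1 B4 86 A7 F2 8A 8D 9E EF A8 BD F2 96 A4 A5 C2 9F E8 BF A6 F0 93 82 A9 C9 BF.

DF A7 F1 B4 86 A7 F2 8A 8D 9E EF A8 BD F2 96 A4 A5 C2 9F E8 BF A6 F0 93 82 A9 C9 BF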